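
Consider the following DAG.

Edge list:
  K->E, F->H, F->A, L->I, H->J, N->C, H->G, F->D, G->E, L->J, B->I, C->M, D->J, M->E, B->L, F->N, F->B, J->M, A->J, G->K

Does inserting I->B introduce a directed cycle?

Yes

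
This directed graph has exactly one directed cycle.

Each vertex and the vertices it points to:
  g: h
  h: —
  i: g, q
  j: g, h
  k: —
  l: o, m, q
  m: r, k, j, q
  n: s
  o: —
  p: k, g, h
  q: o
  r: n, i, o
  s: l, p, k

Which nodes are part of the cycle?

l, m, n, r, s

DFS with gray/black marking from s:
s gray
  l gray
    o gray
    o black
    m gray
      r gray
        n gray
          n→s: s is gray → back edge
Back edge closes the cycle s → l → m → r → n → s; its vertices are {l, m, n, r, s}.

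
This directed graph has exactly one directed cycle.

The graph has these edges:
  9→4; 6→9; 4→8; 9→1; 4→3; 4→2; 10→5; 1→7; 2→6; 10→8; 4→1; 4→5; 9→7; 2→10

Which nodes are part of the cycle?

DFS with gray/black marking from 9:
9 gray
  4 gray
    5 gray
    5 black
    1 gray
      7 gray
      7 black
    1 black
    2 gray
      10 gray
        8 gray
        8 black
        10→5: 5 black — skip
      10 black
      6 gray
        6→9: 9 is gray → back edge
Back edge closes the cycle 9 → 4 → 2 → 6 → 9; its vertices are {2, 4, 6, 9}.

2, 4, 6, 9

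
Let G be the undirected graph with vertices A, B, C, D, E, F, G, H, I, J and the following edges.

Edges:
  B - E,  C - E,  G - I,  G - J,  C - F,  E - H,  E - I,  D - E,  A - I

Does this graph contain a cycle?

DFS, tracking each vertex's parent; an edge to a visited non-parent vertex closes a cycle.
Start from G:
visit G (parent –)
  visit J (parent G)
    J–G: parent, skip
  visit I (parent G)
    visit E (parent I)
      E–I: parent, skip
      visit H (parent E)
        H–E: parent, skip
      visit D (parent E)
        D–E: parent, skip
      visit C (parent E)
        visit F (parent C)
          F–C: parent, skip
        C–E: parent, skip
      visit B (parent E)
        B–E: parent, skip
    I–G: parent, skip
    visit A (parent I)
      A–I: parent, skip
No non-parent visited neighbor found — the graph is a forest.

No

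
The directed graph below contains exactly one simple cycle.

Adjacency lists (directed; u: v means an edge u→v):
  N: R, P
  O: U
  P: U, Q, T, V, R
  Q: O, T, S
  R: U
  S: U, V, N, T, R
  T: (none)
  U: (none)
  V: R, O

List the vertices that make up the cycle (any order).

N, P, Q, S

DFS with gray/black marking from S:
S gray
  U gray
  U black
  V gray
    R gray
      R→U: U black — skip
    R black
    O gray
      O→U: U black — skip
    O black
  V black
  N gray
    N→R: R black — skip
    P gray
      P→U: U black — skip
      Q gray
        Q→O: O black — skip
        T gray
        T black
        Q→S: S is gray → back edge
Back edge closes the cycle S → N → P → Q → S; its vertices are {N, P, Q, S}.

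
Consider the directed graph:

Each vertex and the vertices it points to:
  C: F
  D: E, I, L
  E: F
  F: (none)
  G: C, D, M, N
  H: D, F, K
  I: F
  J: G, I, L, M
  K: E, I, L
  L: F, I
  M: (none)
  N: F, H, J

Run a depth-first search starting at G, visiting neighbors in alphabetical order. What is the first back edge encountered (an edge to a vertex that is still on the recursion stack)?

J→G

DFS from G (visiting neighbors in alphabetical order); mark gray on enter, black on exit:
G gray
  C gray
    F gray
    F black
  C black
  D gray
    E gray
      E→F: F black — skip
    E black
    I gray
      I→F: F black — skip
    I black
    L gray
      L→F: F black — skip
      L→I: I black — skip
    L black
  D black
  M gray
  M black
  N gray
    N→F: F black — skip
    H gray
      H→D: D black — skip
      H→F: F black — skip
      K gray
        K→E: E black — skip
        K→I: I black — skip
        K→L: L black — skip
      K black
    H black
    J gray
      J→G: G is gray → back edge
First back edge: J → G.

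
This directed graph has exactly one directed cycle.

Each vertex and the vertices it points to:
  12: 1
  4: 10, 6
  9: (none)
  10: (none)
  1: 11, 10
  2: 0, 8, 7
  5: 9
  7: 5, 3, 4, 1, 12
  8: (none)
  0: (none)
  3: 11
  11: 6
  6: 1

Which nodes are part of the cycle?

1, 6, 11

DFS with gray/black marking from 11:
11 gray
  6 gray
    1 gray
      1→11: 11 is gray → back edge
Back edge closes the cycle 11 → 6 → 1 → 11; its vertices are {1, 6, 11}.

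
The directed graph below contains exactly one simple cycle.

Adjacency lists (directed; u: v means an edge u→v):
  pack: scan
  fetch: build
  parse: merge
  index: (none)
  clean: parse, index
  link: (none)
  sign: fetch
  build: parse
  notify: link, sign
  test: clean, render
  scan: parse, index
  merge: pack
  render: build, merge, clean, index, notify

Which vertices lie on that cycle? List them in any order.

DFS with gray/black marking from merge:
merge gray
  pack gray
    scan gray
      parse gray
        parse→merge: merge is gray → back edge
Back edge closes the cycle merge → pack → scan → parse → merge; its vertices are {pack, scan, merge, parse}.

pack, scan, merge, parse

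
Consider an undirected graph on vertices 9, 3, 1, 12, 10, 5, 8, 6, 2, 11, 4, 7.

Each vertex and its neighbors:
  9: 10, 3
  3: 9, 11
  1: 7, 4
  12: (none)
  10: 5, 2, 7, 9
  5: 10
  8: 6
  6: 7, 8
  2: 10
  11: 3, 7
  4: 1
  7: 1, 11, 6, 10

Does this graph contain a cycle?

Yes

DFS, tracking each vertex's parent; an edge to a visited non-parent vertex closes a cycle.
Start from 2:
visit 2 (parent –)
  visit 10 (parent 2)
    visit 5 (parent 10)
      5–10: parent, skip
    10–2: parent, skip
    visit 7 (parent 10)
      visit 1 (parent 7)
        1–7: parent, skip
        visit 4 (parent 1)
          4–1: parent, skip
      visit 11 (parent 7)
        visit 3 (parent 11)
          visit 9 (parent 3)
            9–10: 10 visited and ≠ parent → cycle
Cycle: 10 – 7 – 11 – 3 – 9 – 10.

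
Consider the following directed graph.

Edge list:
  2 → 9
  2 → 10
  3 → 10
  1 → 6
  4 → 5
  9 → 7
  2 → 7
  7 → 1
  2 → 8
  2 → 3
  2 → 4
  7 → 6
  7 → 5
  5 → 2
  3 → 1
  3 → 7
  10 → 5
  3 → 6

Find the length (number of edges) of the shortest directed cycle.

For each vertex v, BFS finds the shortest path from v back to v.
The shortest such closed walk is 5 → 2 → 4 → 5, length 3.

3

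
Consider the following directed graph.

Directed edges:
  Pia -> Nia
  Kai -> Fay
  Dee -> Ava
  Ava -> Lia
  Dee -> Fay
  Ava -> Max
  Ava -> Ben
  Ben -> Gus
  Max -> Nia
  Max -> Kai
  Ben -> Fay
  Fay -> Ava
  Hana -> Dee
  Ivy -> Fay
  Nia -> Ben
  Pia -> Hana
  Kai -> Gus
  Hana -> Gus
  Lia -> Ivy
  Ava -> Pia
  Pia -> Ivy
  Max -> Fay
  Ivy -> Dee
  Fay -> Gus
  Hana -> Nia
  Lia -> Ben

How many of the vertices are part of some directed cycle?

11

A vertex is on a directed cycle iff it belongs to a strongly connected component of size ≥ 2 (or has a self-loop).
The vertices on cycles are {Ava, Ben, Dee, Fay, Ivy, Kai, Lia, Max, Nia, Pia, Hana} — 11 in total.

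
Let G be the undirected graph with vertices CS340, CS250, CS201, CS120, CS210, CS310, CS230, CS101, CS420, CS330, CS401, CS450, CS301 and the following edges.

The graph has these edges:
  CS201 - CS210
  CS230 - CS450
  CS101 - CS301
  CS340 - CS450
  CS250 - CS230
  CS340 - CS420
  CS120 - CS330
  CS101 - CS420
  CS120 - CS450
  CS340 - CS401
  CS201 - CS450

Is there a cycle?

DFS, tracking each vertex's parent; an edge to a visited non-parent vertex closes a cycle.
Start from CS450:
visit CS450 (parent –)
  visit CS230 (parent CS450)
    visit CS250 (parent CS230)
      CS250–CS230: parent, skip
    CS230–CS450: parent, skip
  visit CS120 (parent CS450)
    visit CS330 (parent CS120)
      CS330–CS120: parent, skip
    CS120–CS450: parent, skip
  visit CS340 (parent CS450)
    visit CS420 (parent CS340)
      CS420–CS340: parent, skip
      visit CS101 (parent CS420)
        CS101–CS420: parent, skip
        visit CS301 (parent CS101)
          CS301–CS101: parent, skip
    CS340–CS450: parent, skip
    visit CS401 (parent CS340)
      CS401–CS340: parent, skip
  visit CS201 (parent CS450)
    CS201–CS450: parent, skip
    visit CS210 (parent CS201)
      CS210–CS201: parent, skip
visit CS310 (parent –)
No non-parent visited neighbor found — the graph is a forest.

No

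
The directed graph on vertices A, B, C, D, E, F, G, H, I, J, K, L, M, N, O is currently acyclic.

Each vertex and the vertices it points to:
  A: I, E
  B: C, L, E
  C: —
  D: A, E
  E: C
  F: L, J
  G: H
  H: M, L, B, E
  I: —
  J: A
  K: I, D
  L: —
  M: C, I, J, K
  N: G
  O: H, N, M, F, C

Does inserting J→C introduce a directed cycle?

Adding J→C creates a cycle iff C can already reach J.
Explore from C: no path reaches J. The graph stays acyclic.

No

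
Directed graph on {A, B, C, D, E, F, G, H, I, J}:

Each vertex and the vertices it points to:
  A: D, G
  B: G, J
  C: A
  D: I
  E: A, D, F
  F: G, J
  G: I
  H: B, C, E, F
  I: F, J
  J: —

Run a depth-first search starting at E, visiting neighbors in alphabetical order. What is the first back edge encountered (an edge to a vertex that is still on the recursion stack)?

DFS from E (visiting neighbors in alphabetical order); mark gray on enter, black on exit:
E gray
  A gray
    D gray
      I gray
        F gray
          G gray
            G→I: I is gray → back edge
First back edge: G → I.

G→I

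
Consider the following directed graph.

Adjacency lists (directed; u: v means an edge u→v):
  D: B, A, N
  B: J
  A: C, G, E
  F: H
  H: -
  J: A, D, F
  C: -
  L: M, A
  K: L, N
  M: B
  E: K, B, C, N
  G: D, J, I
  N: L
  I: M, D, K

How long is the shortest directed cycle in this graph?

For each vertex v, BFS finds the shortest path from v back to v.
The shortest such closed walk is A → G → J → A, length 3.

3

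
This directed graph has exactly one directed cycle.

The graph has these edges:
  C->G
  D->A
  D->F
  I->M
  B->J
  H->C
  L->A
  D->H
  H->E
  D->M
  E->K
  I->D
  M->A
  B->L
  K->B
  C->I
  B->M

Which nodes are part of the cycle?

DFS with gray/black marking from H:
H gray
  C gray
    I gray
      M gray
        A gray
        A black
      M black
      D gray
        F gray
        F black
        D→A: A black — skip
        D→H: H is gray → back edge
Back edge closes the cycle H → C → I → D → H; its vertices are {C, D, H, I}.

C, D, H, I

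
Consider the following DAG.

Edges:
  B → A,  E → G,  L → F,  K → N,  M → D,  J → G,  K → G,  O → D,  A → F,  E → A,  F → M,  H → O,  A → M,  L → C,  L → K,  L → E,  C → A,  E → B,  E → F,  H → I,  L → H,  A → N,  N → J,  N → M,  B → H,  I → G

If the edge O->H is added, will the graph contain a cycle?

Yes

Adding O→H creates a cycle iff H can already reach O.
Path from H: H → O.
So H → … → O → H is a cycle.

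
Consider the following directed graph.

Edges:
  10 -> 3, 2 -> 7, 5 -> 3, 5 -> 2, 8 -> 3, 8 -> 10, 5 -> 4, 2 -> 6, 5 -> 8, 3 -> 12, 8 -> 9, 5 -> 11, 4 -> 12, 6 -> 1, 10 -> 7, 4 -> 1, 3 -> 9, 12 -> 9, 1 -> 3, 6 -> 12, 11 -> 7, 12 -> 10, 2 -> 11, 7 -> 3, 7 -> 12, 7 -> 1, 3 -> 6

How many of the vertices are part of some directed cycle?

A vertex is on a directed cycle iff it belongs to a strongly connected component of size ≥ 2 (or has a self-loop).
The vertices on cycles are {1, 3, 6, 7, 10, 12} — 6 in total.

6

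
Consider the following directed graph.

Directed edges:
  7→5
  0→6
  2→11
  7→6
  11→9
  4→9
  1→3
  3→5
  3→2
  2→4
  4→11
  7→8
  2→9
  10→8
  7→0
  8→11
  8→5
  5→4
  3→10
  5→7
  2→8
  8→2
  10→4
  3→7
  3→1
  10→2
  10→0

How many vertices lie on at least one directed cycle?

6

A vertex is on a directed cycle iff it belongs to a strongly connected component of size ≥ 2 (or has a self-loop).
The vertices on cycles are {1, 2, 3, 5, 7, 8} — 6 in total.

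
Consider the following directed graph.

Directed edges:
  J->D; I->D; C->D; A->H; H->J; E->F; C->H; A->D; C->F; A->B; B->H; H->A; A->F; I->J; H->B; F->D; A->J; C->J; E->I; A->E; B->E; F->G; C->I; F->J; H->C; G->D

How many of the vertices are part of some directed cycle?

4

A vertex is on a directed cycle iff it belongs to a strongly connected component of size ≥ 2 (or has a self-loop).
The vertices on cycles are {A, B, C, H} — 4 in total.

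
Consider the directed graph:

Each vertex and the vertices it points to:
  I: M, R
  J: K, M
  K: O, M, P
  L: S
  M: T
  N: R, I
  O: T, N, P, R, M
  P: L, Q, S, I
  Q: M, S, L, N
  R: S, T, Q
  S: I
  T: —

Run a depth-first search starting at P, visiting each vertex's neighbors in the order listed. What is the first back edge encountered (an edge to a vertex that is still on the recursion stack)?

R->S

DFS from P (visiting each vertex's neighbors in the order listed); mark gray on enter, black on exit:
P gray
  L gray
    S gray
      I gray
        M gray
          T gray
          T black
        M black
        R gray
          R→S: S is gray → back edge
First back edge: R → S.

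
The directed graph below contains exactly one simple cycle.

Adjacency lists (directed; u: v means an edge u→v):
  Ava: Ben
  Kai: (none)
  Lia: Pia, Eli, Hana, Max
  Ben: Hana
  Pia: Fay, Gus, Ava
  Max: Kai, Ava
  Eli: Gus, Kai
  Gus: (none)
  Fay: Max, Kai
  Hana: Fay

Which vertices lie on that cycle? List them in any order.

DFS with gray/black marking from Ava:
Ava gray
  Ben gray
    Hana gray
      Fay gray
        Max gray
          Kai gray
          Kai black
          Max→Ava: Ava is gray → back edge
Back edge closes the cycle Ava → Ben → Hana → Fay → Max → Ava; its vertices are {Ava, Ben, Fay, Max, Hana}.

Ava, Ben, Fay, Max, Hana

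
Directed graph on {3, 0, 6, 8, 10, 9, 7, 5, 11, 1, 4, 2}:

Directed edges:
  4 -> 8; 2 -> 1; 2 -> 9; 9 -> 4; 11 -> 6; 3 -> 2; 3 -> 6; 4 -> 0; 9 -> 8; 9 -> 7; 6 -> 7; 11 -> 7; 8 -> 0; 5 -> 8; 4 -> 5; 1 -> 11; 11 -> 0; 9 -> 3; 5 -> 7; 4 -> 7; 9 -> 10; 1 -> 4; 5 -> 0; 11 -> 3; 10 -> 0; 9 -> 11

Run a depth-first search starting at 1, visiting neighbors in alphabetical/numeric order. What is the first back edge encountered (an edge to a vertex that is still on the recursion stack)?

DFS from 1 (visiting neighbors in alphabetical/numeric order); mark gray on enter, black on exit:
1 gray
  4 gray
    0 gray
    0 black
    5 gray
      5→0: 0 black — skip
      7 gray
      7 black
      8 gray
        8→0: 0 black — skip
      8 black
    5 black
    4→7: 7 black — skip
    4→8: 8 black — skip
  4 black
  11 gray
    11→0: 0 black — skip
    3 gray
      2 gray
        2→1: 1 is gray → back edge
First back edge: 2 → 1.

2->1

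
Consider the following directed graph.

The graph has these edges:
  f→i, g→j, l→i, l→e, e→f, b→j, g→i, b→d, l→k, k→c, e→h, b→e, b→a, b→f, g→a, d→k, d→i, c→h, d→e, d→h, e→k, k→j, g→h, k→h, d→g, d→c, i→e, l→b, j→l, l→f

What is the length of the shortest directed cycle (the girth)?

For each vertex v, BFS finds the shortest path from v back to v.
The shortest such closed walk is l → b → j → l, length 3.

3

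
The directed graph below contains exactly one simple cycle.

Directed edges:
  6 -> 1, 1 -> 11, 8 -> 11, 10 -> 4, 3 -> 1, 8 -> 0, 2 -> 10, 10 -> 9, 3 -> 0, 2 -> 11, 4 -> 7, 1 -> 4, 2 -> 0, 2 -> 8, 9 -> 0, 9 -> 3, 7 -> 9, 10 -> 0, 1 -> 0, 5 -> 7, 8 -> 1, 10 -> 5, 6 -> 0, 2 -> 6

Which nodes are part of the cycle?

1, 3, 4, 7, 9

DFS with gray/black marking from 9:
9 gray
  3 gray
    1 gray
      0 gray
      0 black
      11 gray
      11 black
      4 gray
        7 gray
          7→9: 9 is gray → back edge
Back edge closes the cycle 9 → 3 → 1 → 4 → 7 → 9; its vertices are {1, 3, 4, 7, 9}.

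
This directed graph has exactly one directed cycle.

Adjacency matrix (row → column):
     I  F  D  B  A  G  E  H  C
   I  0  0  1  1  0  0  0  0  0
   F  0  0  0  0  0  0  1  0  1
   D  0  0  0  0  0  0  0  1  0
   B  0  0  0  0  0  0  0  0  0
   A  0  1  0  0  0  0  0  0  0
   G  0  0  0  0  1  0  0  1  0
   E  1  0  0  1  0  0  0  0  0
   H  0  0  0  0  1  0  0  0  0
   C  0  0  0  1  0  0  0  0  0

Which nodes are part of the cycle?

DFS with gray/black marking from A:
A gray
  F gray
    C gray
      B gray
      B black
    C black
    E gray
      I gray
        D gray
          H gray
            H→A: A is gray → back edge
Back edge closes the cycle A → F → E → I → D → H → A; its vertices are {A, D, E, F, H, I}.

A, D, E, F, H, I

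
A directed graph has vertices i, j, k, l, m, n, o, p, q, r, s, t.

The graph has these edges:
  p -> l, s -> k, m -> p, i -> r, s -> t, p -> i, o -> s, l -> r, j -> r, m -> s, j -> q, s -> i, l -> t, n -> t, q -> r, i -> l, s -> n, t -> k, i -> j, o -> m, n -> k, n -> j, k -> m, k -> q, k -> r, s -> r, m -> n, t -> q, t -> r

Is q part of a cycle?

No

q lies on a cycle iff there is a path from q back to itself.
Exploring from q, it never reaches itself; equivalently, its strongly connected component is a singleton.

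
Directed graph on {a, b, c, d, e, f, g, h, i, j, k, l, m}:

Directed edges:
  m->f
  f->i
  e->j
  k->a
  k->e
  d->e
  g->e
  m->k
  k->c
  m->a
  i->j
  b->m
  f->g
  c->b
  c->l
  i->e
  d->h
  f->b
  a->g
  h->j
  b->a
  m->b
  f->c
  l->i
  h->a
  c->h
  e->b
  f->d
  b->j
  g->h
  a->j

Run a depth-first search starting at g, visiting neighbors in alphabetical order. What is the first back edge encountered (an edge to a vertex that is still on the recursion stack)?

DFS from g (visiting neighbors in alphabetical order); mark gray on enter, black on exit:
g gray
  e gray
    b gray
      a gray
        a→g: g is gray → back edge
First back edge: a → g.

a→g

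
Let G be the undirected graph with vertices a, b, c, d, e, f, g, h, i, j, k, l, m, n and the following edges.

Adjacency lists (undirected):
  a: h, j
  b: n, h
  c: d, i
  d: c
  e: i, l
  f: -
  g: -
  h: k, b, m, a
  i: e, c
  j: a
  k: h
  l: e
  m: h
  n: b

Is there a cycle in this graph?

No

DFS, tracking each vertex's parent; an edge to a visited non-parent vertex closes a cycle.
Start from f:
visit f (parent –)
visit a (parent –)
  visit h (parent a)
    visit k (parent h)
      k–h: parent, skip
    visit b (parent h)
      visit n (parent b)
        n–b: parent, skip
      b–h: parent, skip
    visit m (parent h)
      m–h: parent, skip
    h–a: parent, skip
  visit j (parent a)
    j–a: parent, skip
visit c (parent –)
  visit d (parent c)
    d–c: parent, skip
  visit i (parent c)
    visit e (parent i)
      e–i: parent, skip
      visit l (parent e)
        l–e: parent, skip
    i–c: parent, skip
visit g (parent –)
No non-parent visited neighbor found — the graph is a forest.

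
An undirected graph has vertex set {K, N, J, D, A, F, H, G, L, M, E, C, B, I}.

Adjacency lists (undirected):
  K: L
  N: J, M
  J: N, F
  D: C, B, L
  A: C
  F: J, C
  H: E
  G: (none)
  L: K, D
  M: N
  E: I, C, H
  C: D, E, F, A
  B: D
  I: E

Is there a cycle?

No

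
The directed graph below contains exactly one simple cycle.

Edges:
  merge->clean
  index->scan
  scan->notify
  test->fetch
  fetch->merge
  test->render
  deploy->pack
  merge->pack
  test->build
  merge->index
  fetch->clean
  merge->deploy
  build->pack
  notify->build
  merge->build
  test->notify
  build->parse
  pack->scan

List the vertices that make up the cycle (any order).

pack, scan, build, notify

DFS with gray/black marking from build:
build gray
  parse gray
  parse black
  pack gray
    scan gray
      notify gray
        notify→build: build is gray → back edge
Back edge closes the cycle build → pack → scan → notify → build; its vertices are {pack, scan, build, notify}.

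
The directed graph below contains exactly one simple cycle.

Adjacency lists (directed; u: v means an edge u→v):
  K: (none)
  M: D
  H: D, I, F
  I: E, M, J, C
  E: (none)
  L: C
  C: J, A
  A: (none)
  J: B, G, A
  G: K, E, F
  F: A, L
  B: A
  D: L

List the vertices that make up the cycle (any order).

C, F, G, J, L

DFS with gray/black marking from J:
J gray
  B gray
    A gray
    A black
  B black
  G gray
    K gray
    K black
    E gray
    E black
    F gray
      F→A: A black — skip
      L gray
        C gray
          C→J: J is gray → back edge
Back edge closes the cycle J → G → F → L → C → J; its vertices are {C, F, G, J, L}.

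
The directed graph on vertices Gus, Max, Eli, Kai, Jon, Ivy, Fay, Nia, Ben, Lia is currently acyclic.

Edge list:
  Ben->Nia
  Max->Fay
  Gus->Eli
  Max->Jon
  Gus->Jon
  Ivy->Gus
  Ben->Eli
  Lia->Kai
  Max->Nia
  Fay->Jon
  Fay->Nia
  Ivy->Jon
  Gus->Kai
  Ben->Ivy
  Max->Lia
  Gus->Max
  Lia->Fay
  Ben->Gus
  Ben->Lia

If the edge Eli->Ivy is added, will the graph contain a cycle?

Yes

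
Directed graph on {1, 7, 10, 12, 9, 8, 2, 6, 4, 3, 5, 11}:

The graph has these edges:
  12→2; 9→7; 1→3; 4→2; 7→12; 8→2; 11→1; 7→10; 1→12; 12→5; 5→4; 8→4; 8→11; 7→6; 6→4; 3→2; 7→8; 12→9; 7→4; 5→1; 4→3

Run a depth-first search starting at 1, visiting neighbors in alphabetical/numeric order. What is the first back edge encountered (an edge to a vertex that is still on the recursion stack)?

DFS from 1 (visiting neighbors in alphabetical/numeric order); mark gray on enter, black on exit:
1 gray
  3 gray
    2 gray
    2 black
  3 black
  12 gray
    12→2: 2 black — skip
    5 gray
      5→1: 1 is gray → back edge
First back edge: 5 → 1.

5->1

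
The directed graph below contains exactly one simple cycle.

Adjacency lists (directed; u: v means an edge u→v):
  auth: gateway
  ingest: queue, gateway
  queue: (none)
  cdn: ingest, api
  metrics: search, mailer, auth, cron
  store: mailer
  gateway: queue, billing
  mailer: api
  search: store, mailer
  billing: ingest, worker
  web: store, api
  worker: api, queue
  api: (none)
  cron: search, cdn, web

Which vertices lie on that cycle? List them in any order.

ingest, billing, gateway

DFS with gray/black marking from gateway:
gateway gray
  queue gray
  queue black
  billing gray
    ingest gray
      ingest→queue: queue black — skip
      ingest→gateway: gateway is gray → back edge
Back edge closes the cycle gateway → billing → ingest → gateway; its vertices are {ingest, billing, gateway}.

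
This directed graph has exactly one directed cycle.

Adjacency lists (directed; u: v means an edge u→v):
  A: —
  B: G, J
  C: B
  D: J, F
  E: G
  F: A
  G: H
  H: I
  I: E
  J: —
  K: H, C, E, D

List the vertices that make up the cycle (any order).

DFS with gray/black marking from H:
H gray
  I gray
    E gray
      G gray
        G→H: H is gray → back edge
Back edge closes the cycle H → I → E → G → H; its vertices are {E, G, H, I}.

E, G, H, I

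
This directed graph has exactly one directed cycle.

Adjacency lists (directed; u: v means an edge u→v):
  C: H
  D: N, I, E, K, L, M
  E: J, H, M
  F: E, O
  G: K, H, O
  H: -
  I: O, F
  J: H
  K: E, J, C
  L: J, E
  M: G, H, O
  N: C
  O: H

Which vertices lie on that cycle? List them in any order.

DFS with gray/black marking from M:
M gray
  G gray
    K gray
      E gray
        J gray
          H gray
          H black
        J black
        E→H: H black — skip
        E→M: M is gray → back edge
Back edge closes the cycle M → G → K → E → M; its vertices are {E, G, K, M}.

E, G, K, M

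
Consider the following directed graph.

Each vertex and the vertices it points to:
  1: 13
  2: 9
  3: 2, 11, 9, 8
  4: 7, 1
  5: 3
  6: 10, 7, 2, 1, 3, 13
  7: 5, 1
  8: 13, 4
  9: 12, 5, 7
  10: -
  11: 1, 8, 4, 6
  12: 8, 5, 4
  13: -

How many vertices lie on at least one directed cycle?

10

A vertex is on a directed cycle iff it belongs to a strongly connected component of size ≥ 2 (or has a self-loop).
The vertices on cycles are {2, 3, 4, 5, 6, 7, 8, 9, 11, 12} — 10 in total.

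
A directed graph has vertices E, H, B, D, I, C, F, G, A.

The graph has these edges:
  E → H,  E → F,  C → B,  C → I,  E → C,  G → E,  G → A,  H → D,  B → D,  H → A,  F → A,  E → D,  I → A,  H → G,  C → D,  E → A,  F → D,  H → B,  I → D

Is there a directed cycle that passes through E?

Yes

E is on a cycle iff E can reach itself via ≥1 edge.
E → H → G → E — yes.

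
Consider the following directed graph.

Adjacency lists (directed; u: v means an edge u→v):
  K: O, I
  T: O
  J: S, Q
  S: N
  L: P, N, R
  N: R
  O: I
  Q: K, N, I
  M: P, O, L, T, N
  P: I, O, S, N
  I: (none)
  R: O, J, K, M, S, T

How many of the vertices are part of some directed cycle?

8

A vertex is on a directed cycle iff it belongs to a strongly connected component of size ≥ 2 (or has a self-loop).
The vertices on cycles are {J, L, M, N, P, Q, R, S} — 8 in total.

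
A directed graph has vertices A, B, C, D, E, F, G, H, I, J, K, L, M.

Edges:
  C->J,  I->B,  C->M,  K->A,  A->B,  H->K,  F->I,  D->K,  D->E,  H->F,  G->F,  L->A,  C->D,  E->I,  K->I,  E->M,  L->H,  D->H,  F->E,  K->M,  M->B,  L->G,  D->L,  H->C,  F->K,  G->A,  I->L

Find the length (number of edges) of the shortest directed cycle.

3

For each vertex v, BFS finds the shortest path from v back to v.
The shortest such closed walk is C → D → H → C, length 3.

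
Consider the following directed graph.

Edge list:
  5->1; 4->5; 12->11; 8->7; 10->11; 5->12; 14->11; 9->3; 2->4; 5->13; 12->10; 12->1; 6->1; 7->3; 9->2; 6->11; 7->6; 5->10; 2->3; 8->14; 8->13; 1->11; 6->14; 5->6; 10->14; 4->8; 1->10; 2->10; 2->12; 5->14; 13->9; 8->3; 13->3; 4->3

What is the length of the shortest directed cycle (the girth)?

5

For each vertex v, BFS finds the shortest path from v back to v.
The shortest such closed walk is 9 → 2 → 4 → 8 → 13 → 9, length 5.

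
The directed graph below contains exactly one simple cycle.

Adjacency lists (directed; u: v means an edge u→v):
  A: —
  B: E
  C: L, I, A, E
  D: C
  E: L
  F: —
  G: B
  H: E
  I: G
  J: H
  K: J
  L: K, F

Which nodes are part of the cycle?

E, H, J, K, L

DFS with gray/black marking from L:
L gray
  K gray
    J gray
      H gray
        E gray
          E→L: L is gray → back edge
Back edge closes the cycle L → K → J → H → E → L; its vertices are {E, H, J, K, L}.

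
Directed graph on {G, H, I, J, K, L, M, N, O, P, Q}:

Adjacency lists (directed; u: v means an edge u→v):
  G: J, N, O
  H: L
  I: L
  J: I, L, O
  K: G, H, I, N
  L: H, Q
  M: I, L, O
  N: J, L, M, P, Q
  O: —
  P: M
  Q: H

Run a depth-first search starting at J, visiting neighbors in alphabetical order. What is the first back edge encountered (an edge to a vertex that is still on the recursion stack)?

H→L

DFS from J (visiting neighbors in alphabetical order); mark gray on enter, black on exit:
J gray
  I gray
    L gray
      H gray
        H→L: L is gray → back edge
First back edge: H → L.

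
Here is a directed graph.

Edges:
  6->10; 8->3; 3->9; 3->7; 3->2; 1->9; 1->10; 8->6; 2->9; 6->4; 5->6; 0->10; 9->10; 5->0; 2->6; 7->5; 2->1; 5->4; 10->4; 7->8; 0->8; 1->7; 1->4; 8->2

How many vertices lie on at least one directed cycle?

7

A vertex is on a directed cycle iff it belongs to a strongly connected component of size ≥ 2 (or has a self-loop).
The vertices on cycles are {0, 1, 2, 3, 5, 7, 8} — 7 in total.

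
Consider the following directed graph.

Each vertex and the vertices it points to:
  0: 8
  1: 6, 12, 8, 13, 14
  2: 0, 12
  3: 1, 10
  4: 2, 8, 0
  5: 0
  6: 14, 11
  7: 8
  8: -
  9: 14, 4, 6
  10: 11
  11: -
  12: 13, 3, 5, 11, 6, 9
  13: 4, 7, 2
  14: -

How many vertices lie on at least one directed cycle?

A vertex is on a directed cycle iff it belongs to a strongly connected component of size ≥ 2 (or has a self-loop).
The vertices on cycles are {1, 2, 3, 4, 9, 12, 13} — 7 in total.

7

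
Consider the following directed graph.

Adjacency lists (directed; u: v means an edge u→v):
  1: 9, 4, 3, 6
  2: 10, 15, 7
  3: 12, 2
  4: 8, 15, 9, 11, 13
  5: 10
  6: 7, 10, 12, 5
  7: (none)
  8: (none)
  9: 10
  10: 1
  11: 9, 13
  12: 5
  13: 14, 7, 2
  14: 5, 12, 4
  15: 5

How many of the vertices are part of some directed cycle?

A vertex is on a directed cycle iff it belongs to a strongly connected component of size ≥ 2 (or has a self-loop).
The vertices on cycles are {1, 2, 3, 4, 5, 6, 9, 10, 11, 12, 13, 14, 15} — 13 in total.

13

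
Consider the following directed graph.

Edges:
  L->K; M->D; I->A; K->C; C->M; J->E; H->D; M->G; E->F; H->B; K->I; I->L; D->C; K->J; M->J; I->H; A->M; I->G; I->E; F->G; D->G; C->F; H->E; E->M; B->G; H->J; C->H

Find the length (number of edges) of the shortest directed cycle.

3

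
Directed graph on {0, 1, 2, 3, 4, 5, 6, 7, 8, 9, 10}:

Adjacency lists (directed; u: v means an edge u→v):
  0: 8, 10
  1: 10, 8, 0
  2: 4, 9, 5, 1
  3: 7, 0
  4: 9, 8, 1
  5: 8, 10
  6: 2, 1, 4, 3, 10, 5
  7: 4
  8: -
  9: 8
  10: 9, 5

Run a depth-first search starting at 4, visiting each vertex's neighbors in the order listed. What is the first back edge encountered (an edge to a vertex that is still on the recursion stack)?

5->10

DFS from 4 (visiting each vertex's neighbors in the order listed); mark gray on enter, black on exit:
4 gray
  9 gray
    8 gray
    8 black
  9 black
  4→8: 8 black — skip
  1 gray
    10 gray
      10→9: 9 black — skip
      5 gray
        5→8: 8 black — skip
        5→10: 10 is gray → back edge
First back edge: 5 → 10.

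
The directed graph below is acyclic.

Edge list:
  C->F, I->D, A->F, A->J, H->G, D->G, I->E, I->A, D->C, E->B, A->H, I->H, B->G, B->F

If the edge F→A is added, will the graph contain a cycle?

Yes

Adding F→A creates a cycle iff A can already reach F.
Path from A: A → F.
So A → … → F → A is a cycle.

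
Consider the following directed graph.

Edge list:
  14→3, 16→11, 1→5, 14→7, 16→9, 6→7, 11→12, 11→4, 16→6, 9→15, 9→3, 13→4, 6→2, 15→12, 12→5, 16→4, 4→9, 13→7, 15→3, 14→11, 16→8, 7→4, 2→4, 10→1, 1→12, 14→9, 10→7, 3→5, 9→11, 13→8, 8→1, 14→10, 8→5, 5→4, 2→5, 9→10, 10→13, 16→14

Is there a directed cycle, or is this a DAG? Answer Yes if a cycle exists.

Yes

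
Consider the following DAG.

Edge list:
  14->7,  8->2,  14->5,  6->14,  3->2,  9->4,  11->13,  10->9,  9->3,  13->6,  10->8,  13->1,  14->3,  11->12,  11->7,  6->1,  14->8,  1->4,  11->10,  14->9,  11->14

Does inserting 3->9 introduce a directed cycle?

Yes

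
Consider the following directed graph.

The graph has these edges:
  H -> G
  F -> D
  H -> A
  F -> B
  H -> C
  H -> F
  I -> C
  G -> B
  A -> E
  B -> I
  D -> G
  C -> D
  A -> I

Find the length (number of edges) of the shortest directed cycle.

5

For each vertex v, BFS finds the shortest path from v back to v.
The shortest such closed walk is G → B → I → C → D → G, length 5.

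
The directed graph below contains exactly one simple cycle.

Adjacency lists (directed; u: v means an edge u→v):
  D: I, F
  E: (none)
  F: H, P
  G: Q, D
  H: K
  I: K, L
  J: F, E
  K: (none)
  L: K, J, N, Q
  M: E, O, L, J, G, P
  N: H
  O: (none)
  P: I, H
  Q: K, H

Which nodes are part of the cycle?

DFS with gray/black marking from L:
L gray
  K gray
  K black
  J gray
    F gray
      H gray
        H→K: K black — skip
      H black
      P gray
        I gray
          I→K: K black — skip
          I→L: L is gray → back edge
Back edge closes the cycle L → J → F → P → I → L; its vertices are {F, I, J, L, P}.

F, I, J, L, P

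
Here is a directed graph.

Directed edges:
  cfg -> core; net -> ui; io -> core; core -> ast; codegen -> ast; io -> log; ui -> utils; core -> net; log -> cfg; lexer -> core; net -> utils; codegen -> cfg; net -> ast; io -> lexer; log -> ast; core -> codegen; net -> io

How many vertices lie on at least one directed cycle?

7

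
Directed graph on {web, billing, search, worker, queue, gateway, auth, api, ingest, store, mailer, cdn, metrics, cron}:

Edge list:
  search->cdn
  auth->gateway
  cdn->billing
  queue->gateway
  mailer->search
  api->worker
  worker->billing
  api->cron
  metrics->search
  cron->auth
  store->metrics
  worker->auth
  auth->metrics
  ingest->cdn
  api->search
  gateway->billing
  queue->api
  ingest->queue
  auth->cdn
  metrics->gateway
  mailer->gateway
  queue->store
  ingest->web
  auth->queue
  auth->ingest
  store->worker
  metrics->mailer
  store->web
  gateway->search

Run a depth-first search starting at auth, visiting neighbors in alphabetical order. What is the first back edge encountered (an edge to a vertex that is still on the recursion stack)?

DFS from auth (visiting neighbors in alphabetical order); mark gray on enter, black on exit:
auth gray
  cdn gray
    billing gray
    billing black
  cdn black
  gateway gray
    gateway→billing: billing black — skip
    search gray
      search→cdn: cdn black — skip
    search black
  gateway black
  ingest gray
    ingest→cdn: cdn black — skip
    queue gray
      api gray
        cron gray
          cron→auth: auth is gray → back edge
First back edge: cron → auth.

cron->auth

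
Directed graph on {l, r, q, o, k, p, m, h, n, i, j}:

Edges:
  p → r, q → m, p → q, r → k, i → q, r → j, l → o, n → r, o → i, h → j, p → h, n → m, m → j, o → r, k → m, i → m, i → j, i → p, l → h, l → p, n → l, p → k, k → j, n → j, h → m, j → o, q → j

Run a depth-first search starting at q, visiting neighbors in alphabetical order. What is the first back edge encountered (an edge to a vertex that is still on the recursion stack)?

i→j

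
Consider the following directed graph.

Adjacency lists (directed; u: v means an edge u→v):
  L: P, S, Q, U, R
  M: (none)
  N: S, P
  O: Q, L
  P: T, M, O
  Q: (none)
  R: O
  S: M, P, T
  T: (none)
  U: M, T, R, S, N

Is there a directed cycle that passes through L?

L is on a cycle iff L can reach itself via ≥1 edge.
L → P → O → L — yes.

Yes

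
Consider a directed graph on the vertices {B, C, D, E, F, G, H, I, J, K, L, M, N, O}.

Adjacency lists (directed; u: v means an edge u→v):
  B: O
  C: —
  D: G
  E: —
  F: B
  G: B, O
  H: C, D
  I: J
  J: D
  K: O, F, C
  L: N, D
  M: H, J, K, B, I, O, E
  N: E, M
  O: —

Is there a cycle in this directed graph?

No

DFS with white/gray/black marking, starting from C:
C gray
C black
B gray
  O gray
  O black
B black
D gray
  G gray
    G→B: B black — skip
    G→O: O black — skip
  G black
D black
E gray
E black
F gray
  F→B: B black — skip
F black
H gray
  H→C: C black — skip
  H→D: D black — skip
H black
I gray
  J gray
    J→D: D black — skip
  J black
I black
K gray
  K→O: O black — skip
  K→F: F black — skip
  K→C: C black — skip
K black
L gray
  N gray
    N→E: E black — skip
    M gray
      M→H: H black — skip
      M→J: J black — skip
      M→K: K black — skip
      M→B: B black — skip
      M→I: I black — skip
      M→O: O black — skip
      M→E: E black — skip
    M black
  N black
  L→D: D black — skip
L black
Every edge goes to a white or black vertex — no back edge, so the graph is acyclic.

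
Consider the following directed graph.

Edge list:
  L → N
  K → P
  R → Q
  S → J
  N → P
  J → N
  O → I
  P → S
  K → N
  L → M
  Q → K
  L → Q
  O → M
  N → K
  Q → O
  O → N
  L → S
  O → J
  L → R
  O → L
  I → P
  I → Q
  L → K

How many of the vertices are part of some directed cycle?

A vertex is on a directed cycle iff it belongs to a strongly connected component of size ≥ 2 (or has a self-loop).
The vertices on cycles are {I, J, K, L, N, O, P, Q, R, S} — 10 in total.

10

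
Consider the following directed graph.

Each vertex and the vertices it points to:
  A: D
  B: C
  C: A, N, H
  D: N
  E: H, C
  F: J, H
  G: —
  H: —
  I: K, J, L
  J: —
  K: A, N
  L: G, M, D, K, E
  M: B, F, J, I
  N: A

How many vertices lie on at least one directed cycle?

6

A vertex is on a directed cycle iff it belongs to a strongly connected component of size ≥ 2 (or has a self-loop).
The vertices on cycles are {A, D, I, L, M, N} — 6 in total.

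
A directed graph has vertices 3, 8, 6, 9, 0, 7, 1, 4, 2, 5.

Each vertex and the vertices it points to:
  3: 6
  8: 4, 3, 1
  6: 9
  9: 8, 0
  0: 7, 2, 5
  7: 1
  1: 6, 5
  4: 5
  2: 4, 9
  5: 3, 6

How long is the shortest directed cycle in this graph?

3

For each vertex v, BFS finds the shortest path from v back to v.
The shortest such closed walk is 9 → 0 → 2 → 9, length 3.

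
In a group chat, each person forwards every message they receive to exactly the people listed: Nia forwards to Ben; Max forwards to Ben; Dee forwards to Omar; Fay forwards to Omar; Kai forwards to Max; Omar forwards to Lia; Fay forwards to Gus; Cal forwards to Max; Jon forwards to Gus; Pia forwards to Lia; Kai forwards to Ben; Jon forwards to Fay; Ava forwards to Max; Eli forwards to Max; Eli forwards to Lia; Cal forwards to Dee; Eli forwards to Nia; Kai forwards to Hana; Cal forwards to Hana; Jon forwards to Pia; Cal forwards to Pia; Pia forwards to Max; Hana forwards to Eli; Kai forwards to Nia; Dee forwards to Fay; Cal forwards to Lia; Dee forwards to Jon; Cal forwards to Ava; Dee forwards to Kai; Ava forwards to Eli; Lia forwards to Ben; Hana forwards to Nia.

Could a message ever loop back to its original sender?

DFS with white/gray/black marking, starting from Cal:
Cal gray
  Pia gray
    Lia gray
      Ben gray
      Ben black
    Lia black
    Max gray
      Max→Ben: Ben black — skip
    Max black
  Pia black
  Dee gray
    Jon gray
      Gus gray
      Gus black
      Fay gray
        Omar gray
          Omar→Lia: Lia black — skip
        Omar black
        Fay→Gus: Gus black — skip
      Fay black
      Jon→Pia: Pia black — skip
    Jon black
    Kai gray
      Kai→Ben: Ben black — skip
      Nia gray
        Nia→Ben: Ben black — skip
      Nia black
      Kai→Max: Max black — skip
      Hana gray
        Hana→Nia: Nia black — skip
        Eli gray
          Eli→Lia: Lia black — skip
          Eli→Nia: Nia black — skip
          Eli→Max: Max black — skip
        Eli black
      Hana black
    Kai black
    Dee→Omar: Omar black — skip
    Dee→Fay: Fay black — skip
  Dee black
  Ava gray
    Ava→Eli: Eli black — skip
    Ava→Max: Max black — skip
  Ava black
  Cal→Max: Max black — skip
  Cal→Lia: Lia black — skip
  Cal→Hana: Hana black — skip
Cal black
Every edge goes to a white or black vertex — no back edge, so the graph is acyclic.

No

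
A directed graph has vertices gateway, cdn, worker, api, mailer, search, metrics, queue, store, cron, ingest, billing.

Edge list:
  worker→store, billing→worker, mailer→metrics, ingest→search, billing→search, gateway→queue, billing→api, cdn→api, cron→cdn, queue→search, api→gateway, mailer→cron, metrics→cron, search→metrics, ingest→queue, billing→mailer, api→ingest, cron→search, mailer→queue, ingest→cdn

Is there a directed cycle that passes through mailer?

mailer lies on a cycle iff there is a path from mailer back to itself.
Exploring from mailer, it never reaches itself; equivalently, its strongly connected component is a singleton.

No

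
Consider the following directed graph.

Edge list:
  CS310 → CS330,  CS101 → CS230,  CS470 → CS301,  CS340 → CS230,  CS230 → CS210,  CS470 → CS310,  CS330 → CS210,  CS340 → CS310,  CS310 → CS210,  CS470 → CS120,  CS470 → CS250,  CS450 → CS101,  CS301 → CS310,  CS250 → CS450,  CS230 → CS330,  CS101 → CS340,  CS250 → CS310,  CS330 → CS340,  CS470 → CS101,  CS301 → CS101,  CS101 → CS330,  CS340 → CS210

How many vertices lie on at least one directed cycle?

A vertex is on a directed cycle iff it belongs to a strongly connected component of size ≥ 2 (or has a self-loop).
The vertices on cycles are {CS230, CS310, CS330, CS340} — 4 in total.

4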